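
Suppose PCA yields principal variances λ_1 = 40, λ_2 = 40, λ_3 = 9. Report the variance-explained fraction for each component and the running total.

Step 1 — total variance = trace(Sigma) = Σ λ_i = 40 + 40 + 9 = 89.

Step 2 — fraction explained by component i = λ_i / Σ λ:
  PC1: 40/89 = 0.4494
  PC2: 40/89 = 0.4494
  PC3: 9/89 = 0.1011

Step 3 — cumulative fraction after k components = (λ_1 + ... + λ_k) / Σ λ:
  k = 1: 40/89 = 0.4494
  k = 2: (40 + 40)/89 = 80/89 = 0.8989
  k = 3: (40 + 40 + 9)/89 = 89/89 = 1

Summary (fraction, with percent):

explained: PC1 0.4494 (44.94%), PC2 0.4494 (44.94%), PC3 0.1011 (10.11%);  cumulative: 0.4494, 0.8989, 1


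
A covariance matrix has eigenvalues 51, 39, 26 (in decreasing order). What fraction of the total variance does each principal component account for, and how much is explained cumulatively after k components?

Step 1 — total variance = trace(Sigma) = Σ λ_i = 51 + 39 + 26 = 116.

Step 2 — fraction explained by component i = λ_i / Σ λ:
  PC1: 51/116 = 0.4397
  PC2: 39/116 = 0.3362
  PC3: 26/116 = 0.2241

Step 3 — cumulative fraction after k components = (λ_1 + ... + λ_k) / Σ λ:
  k = 1: 51/116 = 0.4397
  k = 2: (51 + 39)/116 = 90/116 = 0.7759
  k = 3: (51 + 39 + 26)/116 = 116/116 = 1

Summary (fraction, with percent):

explained: PC1 0.4397 (43.97%), PC2 0.3362 (33.62%), PC3 0.2241 (22.41%);  cumulative: 0.4397, 0.7759, 1


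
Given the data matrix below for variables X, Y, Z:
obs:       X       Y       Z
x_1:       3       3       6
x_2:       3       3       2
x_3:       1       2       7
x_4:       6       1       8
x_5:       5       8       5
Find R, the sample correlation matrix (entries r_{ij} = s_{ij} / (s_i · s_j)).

Step 1 — column means:
  mean(X) = (3 + 3 + 1 + 6 + 5) / 5 = 18/5 = 3.6
  mean(Y) = (3 + 3 + 2 + 1 + 8) / 5 = 17/5 = 3.4
  mean(Z) = (6 + 2 + 7 + 8 + 5) / 5 = 28/5 = 5.6

Step 2 — sample variances and covariances s[i,j] = (1/(n-1)) · Σ_k (x_{k,i} - mean_i) · (x_{k,j} - mean_j), with n-1 = 4:
  s[X,X] = ((-0.6)·(-0.6) + (-0.6)·(-0.6) + (-2.6)·(-2.6) + (2.4)·(2.4) + (1.4)·(1.4)) / 4 = 15.2/4 = 3.8
  s[X,Y] = ((-0.6)·(-0.4) + (-0.6)·(-0.4) + (-2.6)·(-1.4) + (2.4)·(-2.4) + (1.4)·(4.6)) / 4 = 4.8/4 = 1.2
  s[X,Z] = ((-0.6)·(0.4) + (-0.6)·(-3.6) + (-2.6)·(1.4) + (2.4)·(2.4) + (1.4)·(-0.6)) / 4 = 3.2/4 = 0.8
  s[Y,Y] = ((-0.4)·(-0.4) + (-0.4)·(-0.4) + (-1.4)·(-1.4) + (-2.4)·(-2.4) + (4.6)·(4.6)) / 4 = 29.2/4 = 7.3
  s[Y,Z] = ((-0.4)·(0.4) + (-0.4)·(-3.6) + (-1.4)·(1.4) + (-2.4)·(2.4) + (4.6)·(-0.6)) / 4 = -9.2/4 = -2.3
  s[Z,Z] = ((0.4)·(0.4) + (-3.6)·(-3.6) + (1.4)·(1.4) + (2.4)·(2.4) + (-0.6)·(-0.6)) / 4 = 21.2/4 = 5.3
  Sample standard deviations s_i = √(s[i,i]):
  s(X) = √(3.8) = 1.9494
  s(Y) = √(7.3) = 2.7019
  s(Z) = √(5.3) = 2.3022

Step 3 — r_{ij} = s_{ij} / (s_i · s_j):
  r[X,X] = 1 (diagonal).
  r[X,Y] = 1.2 / (1.9494 · 2.7019) = 1.2 / 5.2669 = 0.2278
  r[X,Z] = 0.8 / (1.9494 · 2.3022) = 0.8 / 4.4878 = 0.1783
  r[Y,Y] = 1 (diagonal).
  r[Y,Z] = -2.3 / (2.7019 · 2.3022) = -2.3 / 6.2201 = -0.3698
  r[Z,Z] = 1 (diagonal).

R is symmetric with unit diagonal. Assembling:

R = [[1, 0.2278, 0.1783],
 [0.2278, 1, -0.3698],
 [0.1783, -0.3698, 1]]


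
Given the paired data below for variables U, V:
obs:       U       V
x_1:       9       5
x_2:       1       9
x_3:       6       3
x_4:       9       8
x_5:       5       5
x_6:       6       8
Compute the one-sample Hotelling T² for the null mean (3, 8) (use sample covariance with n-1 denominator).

Step 1 — sample mean vector:
  mean(U) = (9 + 1 + 6 + 9 + 5 + 6) / 6 = 36/6 = 6
  mean(V) = (5 + 9 + 3 + 8 + 5 + 8) / 6 = 38/6 = 6.3333
  x̄ = (6, 6.3333),  deviation x̄ - mu_0 = (6, 6.3333) - (3, 8) = (3, -1.6667).

Step 2 — sample covariance matrix, S[i,j] = (1/(n-1)) · Σ_k (x_{k,i} - mean_i) · (x_{k,j} - mean_j), divisor n-1 = 5:
  S[U,U] = ((3)·(3) + (-5)·(-5) + (0)·(0) + (3)·(3) + (-1)·(-1) + (0)·(0)) / 5 = 44/5 = 8.8
  S[U,V] = ((3)·(-1.3333) + (-5)·(2.6667) + (0)·(-3.3333) + (3)·(1.6667) + (-1)·(-1.3333) + (0)·(1.6667)) / 5 = -11/5 = -2.2
  S[V,V] = ((-1.3333)·(-1.3333) + (2.6667)·(2.6667) + (-3.3333)·(-3.3333) + (1.6667)·(1.6667) + (-1.3333)·(-1.3333) + (1.6667)·(1.6667)) / 5 = 27.3333/5 = 5.4667
  S = [[8.8, -2.2],
 [-2.2, 5.4667]].

Step 3 — invert S. det(S) = 8.8·5.4667 - (-2.2)² = 43.2667.
  S^{-1} = (1/det) · [[d, -b], [-b, a]] = [[0.1263, 0.0508],
 [0.0508, 0.2034]].

Step 4 — quadratic form (x̄ - mu_0)^T · S^{-1} · (x̄ - mu_0):
  S^{-1} · (x̄ - mu_0) = (0.2943, -0.1864),
  (x̄ - mu_0)^T · [...] = (3)·(0.2943) + (-1.6667)·(-0.1864) = 1.1936.

Step 5 — scale by n: T² = 6 · 1.1936 = 7.1618.

T² ≈ 7.1618


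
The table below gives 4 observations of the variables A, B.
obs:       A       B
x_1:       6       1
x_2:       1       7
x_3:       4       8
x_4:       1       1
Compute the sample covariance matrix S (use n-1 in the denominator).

Step 1 — column means:
  mean(A) = (6 + 1 + 4 + 1) / 4 = 12/4 = 3
  mean(B) = (1 + 7 + 8 + 1) / 4 = 17/4 = 4.25

Step 2 — sample covariance S[i,j] = (1/(n-1)) · Σ_k (x_{k,i} - mean_i) · (x_{k,j} - mean_j), with n-1 = 3.
  S[A,A] = ((3)·(3) + (-2)·(-2) + (1)·(1) + (-2)·(-2)) / 3 = 18/3 = 6
  S[A,B] = ((3)·(-3.25) + (-2)·(2.75) + (1)·(3.75) + (-2)·(-3.25)) / 3 = -5/3 = -1.6667
  S[B,B] = ((-3.25)·(-3.25) + (2.75)·(2.75) + (3.75)·(3.75) + (-3.25)·(-3.25)) / 3 = 42.75/3 = 14.25

S is symmetric (S[j,i] = S[i,j]). Assembling:

S = [[6, -1.6667],
 [-1.6667, 14.25]]


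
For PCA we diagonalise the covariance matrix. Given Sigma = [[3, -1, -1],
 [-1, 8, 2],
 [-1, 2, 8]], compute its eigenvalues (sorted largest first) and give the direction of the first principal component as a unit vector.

Step 1 — characteristic polynomial p(λ) = det(λI - Sigma) = λ³ - tr·λ² + c_1·λ - det, where tr = trace, c_1 = sum of the principal 2×2 minors, det = det(Sigma):
  tr = 3 + 8 + 8 = 19,
  c_1 = (3·8 - (-1)²) + (3·8 - (-1)²) + (8·8 - (2)²) = 23 + 23 + 60 = 106,
  det = 3·(8·8 - (2)²) - (-1)·((-1)·8 - (2)·(-1)) + (-1)·((-1)·(2) - 8·(-1)) = 3·(60) - (-1)·(-6) + (-1)·(6) = 168.
  So p(λ) = λ³ - 19λ² + 106λ - 168.
Step 2 — look for an integer root (rational root theorem: any rational root is an integer divisor of 168). Testing λ = 6:
  p(6) = 216 - 684 + 636 - 168 = 0  ✓
  Dividing out (λ - 6): p(λ) = (λ - 6)(λ² - 13λ + 28).
Step 3 — remaining eigenvalues from the quadratic λ² - 13λ + 28 = 0:
  Δ = 13² - 4·28 = 169 - 112 = 57,  λ = (13 ± √57)/2 = (13 ± 7.5498)/2 ≈ 10.2749 or 2.7251.
  Sorted: λ_1 = 10.2749,  λ_2 = 6,  λ_3 = 2.7251  (check: sum = 19 = tr ✓).

Step 4 — unit eigenvector for λ_1 ≈ 10.2749: v spans the null space of (Sigma - λ_1 I), whose rows are
  r_1 = (-7.2749, -1, -1),  r_2 = (-1, -2.2749, 2),  r_3 = (-1, 2, -2.2749).
  v is orthogonal to every row, so take v ∝ r_1 × r_2 = ((-1)·(2) - (-1)·(-2.2749), (-1)·(-1) - (-7.2749)·(2), (-7.2749)·(-2.2749) - (-1)·(-1)) ≈ (-4.2749, 15.5498, 15.5498).
  Rescale (multiply by -1 so the first nonzero entry is positive): u = (4.2749, -15.5498, -15.5498).
  ||u|| = √((4.2749)² + (-15.5498)² + (-15.5498)²) = √(501.8696) ≈ 22.4024,  v_1 = u/||u|| ≈ (0.1908, -0.6941, -0.6941) (||v_1|| = 1).

λ_1 = 10.2749,  λ_2 = 6,  λ_3 = 2.7251;  v_1 ≈ (0.1908, -0.6941, -0.6941)


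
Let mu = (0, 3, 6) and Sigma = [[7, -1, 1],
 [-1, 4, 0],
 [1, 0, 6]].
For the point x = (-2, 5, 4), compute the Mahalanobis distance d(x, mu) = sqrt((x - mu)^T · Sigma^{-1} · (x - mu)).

Step 1 — centre the observation: (x - mu) = (-2, 2, -2).

Step 2 — invert Sigma (cofactor / det for 3×3, or solve directly):
  Sigma^{-1} = [[0.1519, 0.038, -0.0253],
 [0.038, 0.2595, -0.0063],
 [-0.0253, -0.0063, 0.1709]].

Step 3 — form the quadratic (x - mu)^T · Sigma^{-1} · (x - mu):
  Sigma^{-1} · (x - mu) = (-0.1772, 0.4557, -0.3038).
  (x - mu)^T · [Sigma^{-1} · (x - mu)] = (-2)·(-0.1772) + (2)·(0.4557) + (-2)·(-0.3038) = 1.8734.

Step 4 — take square root: d = √(1.8734) ≈ 1.3687.

d(x, mu) = √(1.8734) ≈ 1.3687


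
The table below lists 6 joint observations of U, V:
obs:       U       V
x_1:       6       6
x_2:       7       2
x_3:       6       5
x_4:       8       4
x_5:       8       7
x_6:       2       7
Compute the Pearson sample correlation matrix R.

Step 1 — column means:
  mean(U) = (6 + 7 + 6 + 8 + 8 + 2) / 6 = 37/6 = 6.1667
  mean(V) = (6 + 2 + 5 + 4 + 7 + 7) / 6 = 31/6 = 5.1667

Step 2 — sample variances and covariances s[i,j] = (1/(n-1)) · Σ_k (x_{k,i} - mean_i) · (x_{k,j} - mean_j), with n-1 = 5:
  s[U,U] = ((-0.1667)·(-0.1667) + (0.8333)·(0.8333) + (-0.1667)·(-0.1667) + (1.8333)·(1.8333) + (1.8333)·(1.8333) + (-4.1667)·(-4.1667)) / 5 = 24.8333/5 = 4.9667
  s[U,V] = ((-0.1667)·(0.8333) + (0.8333)·(-3.1667) + (-0.1667)·(-0.1667) + (1.8333)·(-1.1667) + (1.8333)·(1.8333) + (-4.1667)·(1.8333)) / 5 = -9.1667/5 = -1.8333
  s[V,V] = ((0.8333)·(0.8333) + (-3.1667)·(-3.1667) + (-0.1667)·(-0.1667) + (-1.1667)·(-1.1667) + (1.8333)·(1.8333) + (1.8333)·(1.8333)) / 5 = 18.8333/5 = 3.7667
  Sample standard deviations s_i = √(s[i,i]):
  s(U) = √(4.9667) = 2.2286
  s(V) = √(3.7667) = 1.9408

Step 3 — r_{ij} = s_{ij} / (s_i · s_j):
  r[U,U] = 1 (diagonal).
  r[U,V] = -1.8333 / (2.2286 · 1.9408) = -1.8333 / 4.3252 = -0.4239
  r[V,V] = 1 (diagonal).

R is symmetric with unit diagonal. Assembling:

R = [[1, -0.4239],
 [-0.4239, 1]]


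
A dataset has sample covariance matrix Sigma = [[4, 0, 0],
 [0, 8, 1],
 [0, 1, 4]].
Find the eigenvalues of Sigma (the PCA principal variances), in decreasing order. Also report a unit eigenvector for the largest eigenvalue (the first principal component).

Step 1 — characteristic polynomial p(λ) = det(λI - Sigma) = λ³ - tr·λ² + c_1·λ - det, where tr = trace, c_1 = sum of the principal 2×2 minors, det = det(Sigma):
  tr = 4 + 8 + 4 = 16,
  c_1 = (4·8 - (0)²) + (4·4 - (0)²) + (8·4 - (1)²) = 32 + 16 + 31 = 79,
  det = 4·(8·4 - (1)²) - (0)·((0)·4 - (1)·(0)) + (0)·((0)·(1) - 8·(0)) = 4·(31) - (0)·(0) + (0)·(0) = 124.
  So p(λ) = λ³ - 16λ² + 79λ - 124.
Step 2 — look for an integer root (rational root theorem: any rational root is an integer divisor of 124). Testing λ = 4:
  p(4) = 64 - 256 + 316 - 124 = 0  ✓
  Dividing out (λ - 4): p(λ) = (λ - 4)(λ² - 12λ + 31).
Step 3 — remaining eigenvalues from the quadratic λ² - 12λ + 31 = 0:
  Δ = 12² - 4·31 = 144 - 124 = 20,  λ = (12 ± √20)/2 = (12 ± 4.4721)/2 ≈ 8.2361 or 3.7639.
  Sorted: λ_1 = 8.2361,  λ_2 = 4,  λ_3 = 3.7639  (check: sum = 16 = tr ✓).

Step 4 — unit eigenvector for λ_1 ≈ 8.2361: v spans the null space of (Sigma - λ_1 I), whose rows are
  r_1 = (-4.2361, 0, 0),  r_2 = (0, -0.2361, 1),  r_3 = (0, 1, -4.2361).
  v is orthogonal to every row, so take v ∝ r_1 × r_2 = ((0)·(1) - (0)·(-0.2361), (0)·(0) - (-4.2361)·(1), (-4.2361)·(-0.2361) - (0)·(0)) ≈ (0, 4.2361, 1).
  Let u = (0, 4.2361, 1).
  ||u|| = √((0)² + (4.2361)² + (1)²) = √(18.9443) ≈ 4.3525,  v_1 = u/||u|| ≈ (0, 0.9732, 0.2298) (||v_1|| = 1).

λ_1 = 8.2361,  λ_2 = 4,  λ_3 = 3.7639;  v_1 ≈ (0, 0.9732, 0.2298)


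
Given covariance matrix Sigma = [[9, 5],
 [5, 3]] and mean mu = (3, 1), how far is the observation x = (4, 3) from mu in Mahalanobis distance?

Step 1 — centre the observation: (x - mu) = (1, 2).

Step 2 — invert Sigma. det(Sigma) = 9·3 - (5)² = 2.
  Sigma^{-1} = (1/det) · [[d, -b], [-b, a]] = [[1.5, -2.5],
 [-2.5, 4.5]].

Step 3 — form the quadratic (x - mu)^T · Sigma^{-1} · (x - mu):
  Sigma^{-1} · (x - mu) = (-3.5, 6.5).
  (x - mu)^T · [Sigma^{-1} · (x - mu)] = (1)·(-3.5) + (2)·(6.5) = 9.5.

Step 4 — take square root: d = √(9.5) ≈ 3.0822.

d(x, mu) = √(9.5) ≈ 3.0822


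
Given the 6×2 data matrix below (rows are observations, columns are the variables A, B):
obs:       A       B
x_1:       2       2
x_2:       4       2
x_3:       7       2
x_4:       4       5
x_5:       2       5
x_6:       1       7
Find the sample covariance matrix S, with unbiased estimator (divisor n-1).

Step 1 — column means:
  mean(A) = (2 + 4 + 7 + 4 + 2 + 1) / 6 = 20/6 = 3.3333
  mean(B) = (2 + 2 + 2 + 5 + 5 + 7) / 6 = 23/6 = 3.8333

Step 2 — sample covariance S[i,j] = (1/(n-1)) · Σ_k (x_{k,i} - mean_i) · (x_{k,j} - mean_j), with n-1 = 5.
  S[A,A] = ((-1.3333)·(-1.3333) + (0.6667)·(0.6667) + (3.6667)·(3.6667) + (0.6667)·(0.6667) + (-1.3333)·(-1.3333) + (-2.3333)·(-2.3333)) / 5 = 23.3333/5 = 4.6667
  S[A,B] = ((-1.3333)·(-1.8333) + (0.6667)·(-1.8333) + (3.6667)·(-1.8333) + (0.6667)·(1.1667) + (-1.3333)·(1.1667) + (-2.3333)·(3.1667)) / 5 = -13.6667/5 = -2.7333
  S[B,B] = ((-1.8333)·(-1.8333) + (-1.8333)·(-1.8333) + (-1.8333)·(-1.8333) + (1.1667)·(1.1667) + (1.1667)·(1.1667) + (3.1667)·(3.1667)) / 5 = 22.8333/5 = 4.5667

S is symmetric (S[j,i] = S[i,j]). Assembling:

S = [[4.6667, -2.7333],
 [-2.7333, 4.5667]]


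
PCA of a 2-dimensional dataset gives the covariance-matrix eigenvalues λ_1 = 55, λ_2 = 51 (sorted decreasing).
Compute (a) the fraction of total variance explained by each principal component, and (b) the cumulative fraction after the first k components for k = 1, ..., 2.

Step 1 — total variance = trace(Sigma) = Σ λ_i = 55 + 51 = 106.

Step 2 — fraction explained by component i = λ_i / Σ λ:
  PC1: 55/106 = 0.5189
  PC2: 51/106 = 0.4811

Step 3 — cumulative fraction after k components = (λ_1 + ... + λ_k) / Σ λ:
  k = 1: 55/106 = 0.5189
  k = 2: (55 + 51)/106 = 106/106 = 1

Summary (fraction, with percent):

explained: PC1 0.5189 (51.89%), PC2 0.4811 (48.11%);  cumulative: 0.5189, 1


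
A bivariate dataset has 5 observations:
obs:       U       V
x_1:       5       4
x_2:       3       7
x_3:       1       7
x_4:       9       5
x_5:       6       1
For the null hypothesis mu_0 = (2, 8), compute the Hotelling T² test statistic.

Step 1 — sample mean vector:
  mean(U) = (5 + 3 + 1 + 9 + 6) / 5 = 24/5 = 4.8
  mean(V) = (4 + 7 + 7 + 5 + 1) / 5 = 24/5 = 4.8
  x̄ = (4.8, 4.8),  deviation x̄ - mu_0 = (4.8, 4.8) - (2, 8) = (2.8, -3.2).

Step 2 — sample covariance matrix, S[i,j] = (1/(n-1)) · Σ_k (x_{k,i} - mean_i) · (x_{k,j} - mean_j), divisor n-1 = 4:
  S[U,U] = ((0.2)·(0.2) + (-1.8)·(-1.8) + (-3.8)·(-3.8) + (4.2)·(4.2) + (1.2)·(1.2)) / 4 = 36.8/4 = 9.2
  S[U,V] = ((0.2)·(-0.8) + (-1.8)·(2.2) + (-3.8)·(2.2) + (4.2)·(0.2) + (1.2)·(-3.8)) / 4 = -16.2/4 = -4.05
  S[V,V] = ((-0.8)·(-0.8) + (2.2)·(2.2) + (2.2)·(2.2) + (0.2)·(0.2) + (-3.8)·(-3.8)) / 4 = 24.8/4 = 6.2
  S = [[9.2, -4.05],
 [-4.05, 6.2]].

Step 3 — invert S. det(S) = 9.2·6.2 - (-4.05)² = 40.6375.
  S^{-1} = (1/det) · [[d, -b], [-b, a]] = [[0.1526, 0.0997],
 [0.0997, 0.2264]].

Step 4 — quadratic form (x̄ - mu_0)^T · S^{-1} · (x̄ - mu_0):
  S^{-1} · (x̄ - mu_0) = (0.1083, -0.4454),
  (x̄ - mu_0)^T · [...] = (2.8)·(0.1083) + (-3.2)·(-0.4454) = 1.7285.

Step 5 — scale by n: T² = 5 · 1.7285 = 8.6423.

T² ≈ 8.6423


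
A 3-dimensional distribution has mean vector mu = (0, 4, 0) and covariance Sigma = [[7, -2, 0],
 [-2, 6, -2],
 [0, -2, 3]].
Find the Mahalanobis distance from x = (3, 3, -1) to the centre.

Step 1 — centre the observation: (x - mu) = (3, -1, -1).

Step 2 — invert Sigma (cofactor / det for 3×3, or solve directly):
  Sigma^{-1} = [[0.1628, 0.0698, 0.0465],
 [0.0698, 0.2442, 0.1628],
 [0.0465, 0.1628, 0.4419]].

Step 3 — form the quadratic (x - mu)^T · Sigma^{-1} · (x - mu):
  Sigma^{-1} · (x - mu) = (0.3721, -0.1977, -0.4651).
  (x - mu)^T · [Sigma^{-1} · (x - mu)] = (3)·(0.3721) + (-1)·(-0.1977) + (-1)·(-0.4651) = 1.7791.

Step 4 — take square root: d = √(1.7791) ≈ 1.3338.

d(x, mu) = √(1.7791) ≈ 1.3338


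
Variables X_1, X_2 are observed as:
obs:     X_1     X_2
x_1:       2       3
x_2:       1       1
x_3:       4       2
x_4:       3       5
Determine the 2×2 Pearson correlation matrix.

Step 1 — column means:
  mean(X_1) = (2 + 1 + 4 + 3) / 4 = 10/4 = 2.5
  mean(X_2) = (3 + 1 + 2 + 5) / 4 = 11/4 = 2.75

Step 2 — sample variances and covariances s[i,j] = (1/(n-1)) · Σ_k (x_{k,i} - mean_i) · (x_{k,j} - mean_j), with n-1 = 3:
  s[X_1,X_1] = ((-0.5)·(-0.5) + (-1.5)·(-1.5) + (1.5)·(1.5) + (0.5)·(0.5)) / 3 = 5/3 = 1.6667
  s[X_1,X_2] = ((-0.5)·(0.25) + (-1.5)·(-1.75) + (1.5)·(-0.75) + (0.5)·(2.25)) / 3 = 2.5/3 = 0.8333
  s[X_2,X_2] = ((0.25)·(0.25) + (-1.75)·(-1.75) + (-0.75)·(-0.75) + (2.25)·(2.25)) / 3 = 8.75/3 = 2.9167
  Sample standard deviations s_i = √(s[i,i]):
  s(X_1) = √(1.6667) = 1.291
  s(X_2) = √(2.9167) = 1.7078

Step 3 — r_{ij} = s_{ij} / (s_i · s_j):
  r[X_1,X_1] = 1 (diagonal).
  r[X_1,X_2] = 0.8333 / (1.291 · 1.7078) = 0.8333 / 2.2048 = 0.378
  r[X_2,X_2] = 1 (diagonal).

R is symmetric with unit diagonal. Assembling:

R = [[1, 0.378],
 [0.378, 1]]


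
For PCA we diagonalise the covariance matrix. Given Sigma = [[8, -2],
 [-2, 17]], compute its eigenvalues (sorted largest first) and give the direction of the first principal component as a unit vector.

Step 1 — characteristic polynomial of 2×2 Sigma:
  det(Sigma - λI) = λ² - trace · λ + det = 0.
  trace = 8 + 17 = 25, det = 8·17 - (-2)² = 132.
Step 2 — discriminant:
  Δ = trace² - 4·det = 625 - 528 = 97.
Step 3 — eigenvalues:
  λ = (trace ± √Δ)/2 = (25 ± 9.8489)/2,
  λ_1 = 17.4244,  λ_2 = 7.5756.

Step 4 — unit eigenvector for λ_1: solve (Sigma - λ_1 I)v = 0. First row:
  (8 - 17.4244)·v_x + (-2)·v_y = 0, i.e. (-9.4244)·v_x + (-2)·v_y = 0,
  so v ∝ (b, λ_1 - a) = (-2, 9.4244); multiply by -1 so the first entry is positive: u = (2, -9.4244).
  ||u|| = √((2)² + (-9.4244)²) = √(92.8199) ≈ 9.6343,
  v_1 = u/||u|| ≈ (0.2076, -0.9782) (||v_1|| = 1).

λ_1 = 17.4244,  λ_2 = 7.5756;  v_1 ≈ (0.2076, -0.9782)


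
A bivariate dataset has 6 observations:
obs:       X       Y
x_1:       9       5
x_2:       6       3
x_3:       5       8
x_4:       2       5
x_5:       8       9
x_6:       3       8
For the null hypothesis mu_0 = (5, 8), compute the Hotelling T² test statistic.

Step 1 — sample mean vector:
  mean(X) = (9 + 6 + 5 + 2 + 8 + 3) / 6 = 33/6 = 5.5
  mean(Y) = (5 + 3 + 8 + 5 + 9 + 8) / 6 = 38/6 = 6.3333
  x̄ = (5.5, 6.3333),  deviation x̄ - mu_0 = (5.5, 6.3333) - (5, 8) = (0.5, -1.6667).

Step 2 — sample covariance matrix, S[i,j] = (1/(n-1)) · Σ_k (x_{k,i} - mean_i) · (x_{k,j} - mean_j), divisor n-1 = 5:
  S[X,X] = ((3.5)·(3.5) + (0.5)·(0.5) + (-0.5)·(-0.5) + (-3.5)·(-3.5) + (2.5)·(2.5) + (-2.5)·(-2.5)) / 5 = 37.5/5 = 7.5
  S[X,Y] = ((3.5)·(-1.3333) + (0.5)·(-3.3333) + (-0.5)·(1.6667) + (-3.5)·(-1.3333) + (2.5)·(2.6667) + (-2.5)·(1.6667)) / 5 = 0/5 = 0
  S[Y,Y] = ((-1.3333)·(-1.3333) + (-3.3333)·(-3.3333) + (1.6667)·(1.6667) + (-1.3333)·(-1.3333) + (2.6667)·(2.6667) + (1.6667)·(1.6667)) / 5 = 27.3333/5 = 5.4667
  S = [[7.5, 0],
 [0, 5.4667]].

Step 3 — invert S. det(S) = 7.5·5.4667 - (0)² = 41.
  S^{-1} = (1/det) · [[d, -b], [-b, a]] = [[0.1333, 0],
 [0, 0.1829]].

Step 4 — quadratic form (x̄ - mu_0)^T · S^{-1} · (x̄ - mu_0):
  S^{-1} · (x̄ - mu_0) = (0.0667, -0.3049),
  (x̄ - mu_0)^T · [...] = (0.5)·(0.0667) + (-1.6667)·(-0.3049) = 0.5415.

Step 5 — scale by n: T² = 6 · 0.5415 = 3.2488.

T² ≈ 3.2488


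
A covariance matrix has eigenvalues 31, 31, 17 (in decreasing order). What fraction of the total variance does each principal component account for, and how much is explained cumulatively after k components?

Step 1 — total variance = trace(Sigma) = Σ λ_i = 31 + 31 + 17 = 79.

Step 2 — fraction explained by component i = λ_i / Σ λ:
  PC1: 31/79 = 0.3924
  PC2: 31/79 = 0.3924
  PC3: 17/79 = 0.2152

Step 3 — cumulative fraction after k components = (λ_1 + ... + λ_k) / Σ λ:
  k = 1: 31/79 = 0.3924
  k = 2: (31 + 31)/79 = 62/79 = 0.7848
  k = 3: (31 + 31 + 17)/79 = 79/79 = 1

Summary (fraction, with percent):

explained: PC1 0.3924 (39.24%), PC2 0.3924 (39.24%), PC3 0.2152 (21.52%);  cumulative: 0.3924, 0.7848, 1


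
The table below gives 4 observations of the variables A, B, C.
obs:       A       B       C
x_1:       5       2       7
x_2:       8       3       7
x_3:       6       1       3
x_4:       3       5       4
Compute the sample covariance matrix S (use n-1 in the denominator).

Step 1 — column means:
  mean(A) = (5 + 8 + 6 + 3) / 4 = 22/4 = 5.5
  mean(B) = (2 + 3 + 1 + 5) / 4 = 11/4 = 2.75
  mean(C) = (7 + 7 + 3 + 4) / 4 = 21/4 = 5.25

Step 2 — sample covariance S[i,j] = (1/(n-1)) · Σ_k (x_{k,i} - mean_i) · (x_{k,j} - mean_j), with n-1 = 3.
  S[A,A] = ((-0.5)·(-0.5) + (2.5)·(2.5) + (0.5)·(0.5) + (-2.5)·(-2.5)) / 3 = 13/3 = 4.3333
  S[A,B] = ((-0.5)·(-0.75) + (2.5)·(0.25) + (0.5)·(-1.75) + (-2.5)·(2.25)) / 3 = -5.5/3 = -1.8333
  S[A,C] = ((-0.5)·(1.75) + (2.5)·(1.75) + (0.5)·(-2.25) + (-2.5)·(-1.25)) / 3 = 5.5/3 = 1.8333
  S[B,B] = ((-0.75)·(-0.75) + (0.25)·(0.25) + (-1.75)·(-1.75) + (2.25)·(2.25)) / 3 = 8.75/3 = 2.9167
  S[B,C] = ((-0.75)·(1.75) + (0.25)·(1.75) + (-1.75)·(-2.25) + (2.25)·(-1.25)) / 3 = 0.25/3 = 0.0833
  S[C,C] = ((1.75)·(1.75) + (1.75)·(1.75) + (-2.25)·(-2.25) + (-1.25)·(-1.25)) / 3 = 12.75/3 = 4.25

S is symmetric (S[j,i] = S[i,j]). Assembling:

S = [[4.3333, -1.8333, 1.8333],
 [-1.8333, 2.9167, 0.0833],
 [1.8333, 0.0833, 4.25]]


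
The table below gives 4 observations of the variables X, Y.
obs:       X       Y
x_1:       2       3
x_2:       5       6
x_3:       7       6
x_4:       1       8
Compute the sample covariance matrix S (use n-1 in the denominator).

Step 1 — column means:
  mean(X) = (2 + 5 + 7 + 1) / 4 = 15/4 = 3.75
  mean(Y) = (3 + 6 + 6 + 8) / 4 = 23/4 = 5.75

Step 2 — sample covariance S[i,j] = (1/(n-1)) · Σ_k (x_{k,i} - mean_i) · (x_{k,j} - mean_j), with n-1 = 3.
  S[X,X] = ((-1.75)·(-1.75) + (1.25)·(1.25) + (3.25)·(3.25) + (-2.75)·(-2.75)) / 3 = 22.75/3 = 7.5833
  S[X,Y] = ((-1.75)·(-2.75) + (1.25)·(0.25) + (3.25)·(0.25) + (-2.75)·(2.25)) / 3 = -0.25/3 = -0.0833
  S[Y,Y] = ((-2.75)·(-2.75) + (0.25)·(0.25) + (0.25)·(0.25) + (2.25)·(2.25)) / 3 = 12.75/3 = 4.25

S is symmetric (S[j,i] = S[i,j]). Assembling:

S = [[7.5833, -0.0833],
 [-0.0833, 4.25]]


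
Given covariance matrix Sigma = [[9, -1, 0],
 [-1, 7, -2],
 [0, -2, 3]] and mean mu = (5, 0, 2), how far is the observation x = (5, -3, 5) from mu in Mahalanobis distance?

Step 1 — centre the observation: (x - mu) = (0, -3, 3).

Step 2 — invert Sigma (cofactor / det for 3×3, or solve directly):
  Sigma^{-1} = [[0.1133, 0.02, 0.0133],
 [0.02, 0.18, 0.12],
 [0.0133, 0.12, 0.4133]].

Step 3 — form the quadratic (x - mu)^T · Sigma^{-1} · (x - mu):
  Sigma^{-1} · (x - mu) = (-0.02, -0.18, 0.88).
  (x - mu)^T · [Sigma^{-1} · (x - mu)] = (0)·(-0.02) + (-3)·(-0.18) + (3)·(0.88) = 3.18.

Step 4 — take square root: d = √(3.18) ≈ 1.7833.

d(x, mu) = √(3.18) ≈ 1.7833


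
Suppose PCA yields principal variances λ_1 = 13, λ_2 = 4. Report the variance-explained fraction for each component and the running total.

Step 1 — total variance = trace(Sigma) = Σ λ_i = 13 + 4 = 17.

Step 2 — fraction explained by component i = λ_i / Σ λ:
  PC1: 13/17 = 0.7647
  PC2: 4/17 = 0.2353

Step 3 — cumulative fraction after k components = (λ_1 + ... + λ_k) / Σ λ:
  k = 1: 13/17 = 0.7647
  k = 2: (13 + 4)/17 = 17/17 = 1

Summary (fraction, with percent):

explained: PC1 0.7647 (76.47%), PC2 0.2353 (23.53%);  cumulative: 0.7647, 1


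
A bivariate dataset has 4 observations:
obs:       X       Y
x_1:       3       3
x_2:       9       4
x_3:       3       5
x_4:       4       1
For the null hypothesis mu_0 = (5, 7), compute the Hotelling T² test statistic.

Step 1 — sample mean vector:
  mean(X) = (3 + 9 + 3 + 4) / 4 = 19/4 = 4.75
  mean(Y) = (3 + 4 + 5 + 1) / 4 = 13/4 = 3.25
  x̄ = (4.75, 3.25),  deviation x̄ - mu_0 = (4.75, 3.25) - (5, 7) = (-0.25, -3.75).

Step 2 — sample covariance matrix, S[i,j] = (1/(n-1)) · Σ_k (x_{k,i} - mean_i) · (x_{k,j} - mean_j), divisor n-1 = 3:
  S[X,X] = ((-1.75)·(-1.75) + (4.25)·(4.25) + (-1.75)·(-1.75) + (-0.75)·(-0.75)) / 3 = 24.75/3 = 8.25
  S[X,Y] = ((-1.75)·(-0.25) + (4.25)·(0.75) + (-1.75)·(1.75) + (-0.75)·(-2.25)) / 3 = 2.25/3 = 0.75
  S[Y,Y] = ((-0.25)·(-0.25) + (0.75)·(0.75) + (1.75)·(1.75) + (-2.25)·(-2.25)) / 3 = 8.75/3 = 2.9167
  S = [[8.25, 0.75],
 [0.75, 2.9167]].

Step 3 — invert S. det(S) = 8.25·2.9167 - (0.75)² = 23.5.
  S^{-1} = (1/det) · [[d, -b], [-b, a]] = [[0.1241, -0.0319],
 [-0.0319, 0.3511]].

Step 4 — quadratic form (x̄ - mu_0)^T · S^{-1} · (x̄ - mu_0):
  S^{-1} · (x̄ - mu_0) = (0.0887, -1.3085),
  (x̄ - mu_0)^T · [...] = (-0.25)·(0.0887) + (-3.75)·(-1.3085) = 4.8848.

Step 5 — scale by n: T² = 4 · 4.8848 = 19.539.

T² ≈ 19.539


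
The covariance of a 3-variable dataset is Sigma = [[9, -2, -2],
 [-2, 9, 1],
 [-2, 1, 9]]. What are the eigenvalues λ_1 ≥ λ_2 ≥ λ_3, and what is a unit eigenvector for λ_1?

Step 1 — characteristic polynomial p(λ) = det(λI - Sigma) = λ³ - tr·λ² + c_1·λ - det, where tr = trace, c_1 = sum of the principal 2×2 minors, det = det(Sigma):
  tr = 9 + 9 + 9 = 27,
  c_1 = (9·9 - (-2)²) + (9·9 - (-2)²) + (9·9 - (1)²) = 77 + 77 + 80 = 234,
  det = 9·(9·9 - (1)²) - (-2)·((-2)·9 - (1)·(-2)) + (-2)·((-2)·(1) - 9·(-2)) = 9·(80) - (-2)·(-16) + (-2)·(16) = 656.
  So p(λ) = λ³ - 27λ² + 234λ - 656.
Step 2 — look for an integer root (rational root theorem: any rational root is an integer divisor of 656). Testing λ = 8:
  p(8) = 512 - 1728 + 1872 - 656 = 0  ✓
  Dividing out (λ - 8): p(λ) = (λ - 8)(λ² - 19λ + 82).
Step 3 — remaining eigenvalues from the quadratic λ² - 19λ + 82 = 0:
  Δ = 19² - 4·82 = 361 - 328 = 33,  λ = (19 ± √33)/2 = (19 ± 5.7446)/2 ≈ 12.3723 or 6.6277.
  Sorted: λ_1 = 12.3723,  λ_2 = 8,  λ_3 = 6.6277  (check: sum = 27 = tr ✓).

Step 4 — unit eigenvector for λ_1 ≈ 12.3723: v spans the null space of (Sigma - λ_1 I), whose rows are
  r_1 = (-3.3723, -2, -2),  r_2 = (-2, -3.3723, 1),  r_3 = (-2, 1, -3.3723).
  v is orthogonal to every row, so take v ∝ r_1 × r_2 = ((-2)·(1) - (-2)·(-3.3723), (-2)·(-2) - (-3.3723)·(1), (-3.3723)·(-3.3723) - (-2)·(-2)) ≈ (-8.7446, 7.3723, 7.3723).
  Rescale (multiply by -1 so the first nonzero entry is positive): u = (8.7446, -7.3723, -7.3723).
  ||u|| = √((8.7446)² + (-7.3723)² + (-7.3723)²) = √(185.1684) ≈ 13.6077,  v_1 = u/||u|| ≈ (0.6426, -0.5418, -0.5418) (||v_1|| = 1).

λ_1 = 12.3723,  λ_2 = 8,  λ_3 = 6.6277;  v_1 ≈ (0.6426, -0.5418, -0.5418)


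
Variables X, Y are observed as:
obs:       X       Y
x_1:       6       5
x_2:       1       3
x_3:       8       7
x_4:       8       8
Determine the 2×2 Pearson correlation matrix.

Step 1 — column means:
  mean(X) = (6 + 1 + 8 + 8) / 4 = 23/4 = 5.75
  mean(Y) = (5 + 3 + 7 + 8) / 4 = 23/4 = 5.75

Step 2 — sample variances and covariances s[i,j] = (1/(n-1)) · Σ_k (x_{k,i} - mean_i) · (x_{k,j} - mean_j), with n-1 = 3:
  s[X,X] = ((0.25)·(0.25) + (-4.75)·(-4.75) + (2.25)·(2.25) + (2.25)·(2.25)) / 3 = 32.75/3 = 10.9167
  s[X,Y] = ((0.25)·(-0.75) + (-4.75)·(-2.75) + (2.25)·(1.25) + (2.25)·(2.25)) / 3 = 20.75/3 = 6.9167
  s[Y,Y] = ((-0.75)·(-0.75) + (-2.75)·(-2.75) + (1.25)·(1.25) + (2.25)·(2.25)) / 3 = 14.75/3 = 4.9167
  Sample standard deviations s_i = √(s[i,i]):
  s(X) = √(10.9167) = 3.304
  s(Y) = √(4.9167) = 2.2174

Step 3 — r_{ij} = s_{ij} / (s_i · s_j):
  r[X,X] = 1 (diagonal).
  r[X,Y] = 6.9167 / (3.304 · 2.2174) = 6.9167 / 7.3262 = 0.9441
  r[Y,Y] = 1 (diagonal).

R is symmetric with unit diagonal. Assembling:

R = [[1, 0.9441],
 [0.9441, 1]]


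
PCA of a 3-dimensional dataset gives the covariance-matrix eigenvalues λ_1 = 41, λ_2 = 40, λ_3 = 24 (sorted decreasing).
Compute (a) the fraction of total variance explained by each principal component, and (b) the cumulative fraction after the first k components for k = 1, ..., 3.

Step 1 — total variance = trace(Sigma) = Σ λ_i = 41 + 40 + 24 = 105.

Step 2 — fraction explained by component i = λ_i / Σ λ:
  PC1: 41/105 = 0.3905
  PC2: 40/105 = 0.381
  PC3: 24/105 = 0.2286

Step 3 — cumulative fraction after k components = (λ_1 + ... + λ_k) / Σ λ:
  k = 1: 41/105 = 0.3905
  k = 2: (41 + 40)/105 = 81/105 = 0.7714
  k = 3: (41 + 40 + 24)/105 = 105/105 = 1

Summary (fraction, with percent):

explained: PC1 0.3905 (39.05%), PC2 0.381 (38.1%), PC3 0.2286 (22.86%);  cumulative: 0.3905, 0.7714, 1


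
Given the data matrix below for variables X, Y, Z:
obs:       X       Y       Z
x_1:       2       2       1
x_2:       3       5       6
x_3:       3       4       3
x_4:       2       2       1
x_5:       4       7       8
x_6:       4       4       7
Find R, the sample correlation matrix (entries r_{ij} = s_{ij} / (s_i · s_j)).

Step 1 — column means:
  mean(X) = (2 + 3 + 3 + 2 + 4 + 4) / 6 = 18/6 = 3
  mean(Y) = (2 + 5 + 4 + 2 + 7 + 4) / 6 = 24/6 = 4
  mean(Z) = (1 + 6 + 3 + 1 + 8 + 7) / 6 = 26/6 = 4.3333

Step 2 — sample variances and covariances s[i,j] = (1/(n-1)) · Σ_k (x_{k,i} - mean_i) · (x_{k,j} - mean_j), with n-1 = 5:
  s[X,X] = ((-1)·(-1) + (0)·(0) + (0)·(0) + (-1)·(-1) + (1)·(1) + (1)·(1)) / 5 = 4/5 = 0.8
  s[X,Y] = ((-1)·(-2) + (0)·(1) + (0)·(0) + (-1)·(-2) + (1)·(3) + (1)·(0)) / 5 = 7/5 = 1.4
  s[X,Z] = ((-1)·(-3.3333) + (0)·(1.6667) + (0)·(-1.3333) + (-1)·(-3.3333) + (1)·(3.6667) + (1)·(2.6667)) / 5 = 13/5 = 2.6
  s[Y,Y] = ((-2)·(-2) + (1)·(1) + (0)·(0) + (-2)·(-2) + (3)·(3) + (0)·(0)) / 5 = 18/5 = 3.6
  s[Y,Z] = ((-2)·(-3.3333) + (1)·(1.6667) + (0)·(-1.3333) + (-2)·(-3.3333) + (3)·(3.6667) + (0)·(2.6667)) / 5 = 26/5 = 5.2
  s[Z,Z] = ((-3.3333)·(-3.3333) + (1.6667)·(1.6667) + (-1.3333)·(-1.3333) + (-3.3333)·(-3.3333) + (3.6667)·(3.6667) + (2.6667)·(2.6667)) / 5 = 47.3333/5 = 9.4667
  Sample standard deviations s_i = √(s[i,i]):
  s(X) = √(0.8) = 0.8944
  s(Y) = √(3.6) = 1.8974
  s(Z) = √(9.4667) = 3.0768

Step 3 — r_{ij} = s_{ij} / (s_i · s_j):
  r[X,X] = 1 (diagonal).
  r[X,Y] = 1.4 / (0.8944 · 1.8974) = 1.4 / 1.6971 = 0.825
  r[X,Z] = 2.6 / (0.8944 · 3.0768) = 2.6 / 2.752 = 0.9448
  r[Y,Y] = 1 (diagonal).
  r[Y,Z] = 5.2 / (1.8974 · 3.0768) = 5.2 / 5.8378 = 0.8907
  r[Z,Z] = 1 (diagonal).

R is symmetric with unit diagonal. Assembling:

R = [[1, 0.825, 0.9448],
 [0.825, 1, 0.8907],
 [0.9448, 0.8907, 1]]


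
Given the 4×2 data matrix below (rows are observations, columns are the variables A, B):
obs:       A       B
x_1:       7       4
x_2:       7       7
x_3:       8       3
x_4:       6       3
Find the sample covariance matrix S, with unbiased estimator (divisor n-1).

Step 1 — column means:
  mean(A) = (7 + 7 + 8 + 6) / 4 = 28/4 = 7
  mean(B) = (4 + 7 + 3 + 3) / 4 = 17/4 = 4.25

Step 2 — sample covariance S[i,j] = (1/(n-1)) · Σ_k (x_{k,i} - mean_i) · (x_{k,j} - mean_j), with n-1 = 3.
  S[A,A] = ((0)·(0) + (0)·(0) + (1)·(1) + (-1)·(-1)) / 3 = 2/3 = 0.6667
  S[A,B] = ((0)·(-0.25) + (0)·(2.75) + (1)·(-1.25) + (-1)·(-1.25)) / 3 = 0/3 = 0
  S[B,B] = ((-0.25)·(-0.25) + (2.75)·(2.75) + (-1.25)·(-1.25) + (-1.25)·(-1.25)) / 3 = 10.75/3 = 3.5833

S is symmetric (S[j,i] = S[i,j]). Assembling:

S = [[0.6667, 0],
 [0, 3.5833]]


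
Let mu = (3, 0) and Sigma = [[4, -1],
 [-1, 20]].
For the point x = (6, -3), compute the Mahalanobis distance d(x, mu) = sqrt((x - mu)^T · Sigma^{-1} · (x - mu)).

Step 1 — centre the observation: (x - mu) = (3, -3).

Step 2 — invert Sigma. det(Sigma) = 4·20 - (-1)² = 79.
  Sigma^{-1} = (1/det) · [[d, -b], [-b, a]] = [[0.2532, 0.0127],
 [0.0127, 0.0506]].

Step 3 — form the quadratic (x - mu)^T · Sigma^{-1} · (x - mu):
  Sigma^{-1} · (x - mu) = (0.7215, -0.1139).
  (x - mu)^T · [Sigma^{-1} · (x - mu)] = (3)·(0.7215) + (-3)·(-0.1139) = 2.5063.

Step 4 — take square root: d = √(2.5063) ≈ 1.5831.

d(x, mu) = √(2.5063) ≈ 1.5831


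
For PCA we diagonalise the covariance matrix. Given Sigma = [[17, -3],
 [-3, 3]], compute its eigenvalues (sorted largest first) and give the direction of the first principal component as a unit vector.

Step 1 — characteristic polynomial of 2×2 Sigma:
  det(Sigma - λI) = λ² - trace · λ + det = 0.
  trace = 17 + 3 = 20, det = 17·3 - (-3)² = 42.
Step 2 — discriminant:
  Δ = trace² - 4·det = 400 - 168 = 232.
Step 3 — eigenvalues:
  λ = (trace ± √Δ)/2 = (20 ± 15.2315)/2,
  λ_1 = 17.6158,  λ_2 = 2.3842.

Step 4 — unit eigenvector for λ_1: solve (Sigma - λ_1 I)v = 0. First row:
  (17 - 17.6158)·v_x + (-3)·v_y = 0, i.e. (-0.6158)·v_x + (-3)·v_y = 0,
  so v ∝ (b, λ_1 - a) = (-3, 0.6158); multiply by -1 so the first entry is positive: u = (3, -0.6158).
  ||u|| = √((3)² + (-0.6158)²) = √(9.3792) ≈ 3.0625,
  v_1 = u/||u|| ≈ (0.9796, -0.2011) (||v_1|| = 1).

λ_1 = 17.6158,  λ_2 = 2.3842;  v_1 ≈ (0.9796, -0.2011)


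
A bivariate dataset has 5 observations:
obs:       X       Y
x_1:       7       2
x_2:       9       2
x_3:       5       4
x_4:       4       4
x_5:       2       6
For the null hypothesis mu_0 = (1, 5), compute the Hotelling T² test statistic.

Step 1 — sample mean vector:
  mean(X) = (7 + 9 + 5 + 4 + 2) / 5 = 27/5 = 5.4
  mean(Y) = (2 + 2 + 4 + 4 + 6) / 5 = 18/5 = 3.6
  x̄ = (5.4, 3.6),  deviation x̄ - mu_0 = (5.4, 3.6) - (1, 5) = (4.4, -1.4).

Step 2 — sample covariance matrix, S[i,j] = (1/(n-1)) · Σ_k (x_{k,i} - mean_i) · (x_{k,j} - mean_j), divisor n-1 = 4:
  S[X,X] = ((1.6)·(1.6) + (3.6)·(3.6) + (-0.4)·(-0.4) + (-1.4)·(-1.4) + (-3.4)·(-3.4)) / 4 = 29.2/4 = 7.3
  S[X,Y] = ((1.6)·(-1.6) + (3.6)·(-1.6) + (-0.4)·(0.4) + (-1.4)·(0.4) + (-3.4)·(2.4)) / 4 = -17.2/4 = -4.3
  S[Y,Y] = ((-1.6)·(-1.6) + (-1.6)·(-1.6) + (0.4)·(0.4) + (0.4)·(0.4) + (2.4)·(2.4)) / 4 = 11.2/4 = 2.8
  S = [[7.3, -4.3],
 [-4.3, 2.8]].

Step 3 — invert S. det(S) = 7.3·2.8 - (-4.3)² = 1.95.
  S^{-1} = (1/det) · [[d, -b], [-b, a]] = [[1.4359, 2.2051],
 [2.2051, 3.7436]].

Step 4 — quadratic form (x̄ - mu_0)^T · S^{-1} · (x̄ - mu_0):
  S^{-1} · (x̄ - mu_0) = (3.2308, 4.4615),
  (x̄ - mu_0)^T · [...] = (4.4)·(3.2308) + (-1.4)·(4.4615) = 7.9692.

Step 5 — scale by n: T² = 5 · 7.9692 = 39.8462.

T² ≈ 39.8462


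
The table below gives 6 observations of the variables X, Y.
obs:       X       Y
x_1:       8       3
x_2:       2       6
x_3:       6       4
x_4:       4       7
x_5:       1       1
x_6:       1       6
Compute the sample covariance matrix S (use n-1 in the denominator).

Step 1 — column means:
  mean(X) = (8 + 2 + 6 + 4 + 1 + 1) / 6 = 22/6 = 3.6667
  mean(Y) = (3 + 6 + 4 + 7 + 1 + 6) / 6 = 27/6 = 4.5

Step 2 — sample covariance S[i,j] = (1/(n-1)) · Σ_k (x_{k,i} - mean_i) · (x_{k,j} - mean_j), with n-1 = 5.
  S[X,X] = ((4.3333)·(4.3333) + (-1.6667)·(-1.6667) + (2.3333)·(2.3333) + (0.3333)·(0.3333) + (-2.6667)·(-2.6667) + (-2.6667)·(-2.6667)) / 5 = 41.3333/5 = 8.2667
  S[X,Y] = ((4.3333)·(-1.5) + (-1.6667)·(1.5) + (2.3333)·(-0.5) + (0.3333)·(2.5) + (-2.6667)·(-3.5) + (-2.6667)·(1.5)) / 5 = -4/5 = -0.8
  S[Y,Y] = ((-1.5)·(-1.5) + (1.5)·(1.5) + (-0.5)·(-0.5) + (2.5)·(2.5) + (-3.5)·(-3.5) + (1.5)·(1.5)) / 5 = 25.5/5 = 5.1

S is symmetric (S[j,i] = S[i,j]). Assembling:

S = [[8.2667, -0.8],
 [-0.8, 5.1]]


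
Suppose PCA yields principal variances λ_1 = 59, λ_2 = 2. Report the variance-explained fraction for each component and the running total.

Step 1 — total variance = trace(Sigma) = Σ λ_i = 59 + 2 = 61.

Step 2 — fraction explained by component i = λ_i / Σ λ:
  PC1: 59/61 = 0.9672
  PC2: 2/61 = 0.0328

Step 3 — cumulative fraction after k components = (λ_1 + ... + λ_k) / Σ λ:
  k = 1: 59/61 = 0.9672
  k = 2: (59 + 2)/61 = 61/61 = 1

Summary (fraction, with percent):

explained: PC1 0.9672 (96.72%), PC2 0.0328 (3.28%);  cumulative: 0.9672, 1


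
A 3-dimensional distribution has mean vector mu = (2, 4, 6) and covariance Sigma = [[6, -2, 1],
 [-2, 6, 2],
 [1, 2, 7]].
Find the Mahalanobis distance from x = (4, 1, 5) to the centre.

Step 1 — centre the observation: (x - mu) = (2, -3, -1).

Step 2 — invert Sigma (cofactor / det for 3×3, or solve directly):
  Sigma^{-1} = [[0.2043, 0.086, -0.0538],
 [0.086, 0.2204, -0.0753],
 [-0.0538, -0.0753, 0.172]].

Step 3 — form the quadratic (x - mu)^T · Sigma^{-1} · (x - mu):
  Sigma^{-1} · (x - mu) = (0.2043, -0.414, -0.0538).
  (x - mu)^T · [Sigma^{-1} · (x - mu)] = (2)·(0.2043) + (-3)·(-0.414) + (-1)·(-0.0538) = 1.7043.

Step 4 — take square root: d = √(1.7043) ≈ 1.3055.

d(x, mu) = √(1.7043) ≈ 1.3055


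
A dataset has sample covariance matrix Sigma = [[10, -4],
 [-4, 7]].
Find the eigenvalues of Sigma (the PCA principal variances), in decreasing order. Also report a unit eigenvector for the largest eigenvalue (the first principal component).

Step 1 — characteristic polynomial of 2×2 Sigma:
  det(Sigma - λI) = λ² - trace · λ + det = 0.
  trace = 10 + 7 = 17, det = 10·7 - (-4)² = 54.
Step 2 — discriminant:
  Δ = trace² - 4·det = 289 - 216 = 73.
Step 3 — eigenvalues:
  λ = (trace ± √Δ)/2 = (17 ± 8.544)/2,
  λ_1 = 12.772,  λ_2 = 4.228.

Step 4 — unit eigenvector for λ_1: solve (Sigma - λ_1 I)v = 0. First row:
  (10 - 12.772)·v_x + (-4)·v_y = 0, i.e. (-2.772)·v_x + (-4)·v_y = 0,
  so v ∝ (b, λ_1 - a) = (-4, 2.772); multiply by -1 so the first entry is positive: u = (4, -2.772).
  ||u|| = √((4)² + (-2.772)²) = √(23.684) ≈ 4.8666,
  v_1 = u/||u|| ≈ (0.8219, -0.5696) (||v_1|| = 1).

λ_1 = 12.772,  λ_2 = 4.228;  v_1 ≈ (0.8219, -0.5696)


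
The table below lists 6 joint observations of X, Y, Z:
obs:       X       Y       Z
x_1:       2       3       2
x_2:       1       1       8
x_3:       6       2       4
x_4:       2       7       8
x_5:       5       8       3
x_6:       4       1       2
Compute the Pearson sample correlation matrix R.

Step 1 — column means:
  mean(X) = (2 + 1 + 6 + 2 + 5 + 4) / 6 = 20/6 = 3.3333
  mean(Y) = (3 + 1 + 2 + 7 + 8 + 1) / 6 = 22/6 = 3.6667
  mean(Z) = (2 + 8 + 4 + 8 + 3 + 2) / 6 = 27/6 = 4.5

Step 2 — sample variances and covariances s[i,j] = (1/(n-1)) · Σ_k (x_{k,i} - mean_i) · (x_{k,j} - mean_j), with n-1 = 5:
  s[X,X] = ((-1.3333)·(-1.3333) + (-2.3333)·(-2.3333) + (2.6667)·(2.6667) + (-1.3333)·(-1.3333) + (1.6667)·(1.6667) + (0.6667)·(0.6667)) / 5 = 19.3333/5 = 3.8667
  s[X,Y] = ((-1.3333)·(-0.6667) + (-2.3333)·(-2.6667) + (2.6667)·(-1.6667) + (-1.3333)·(3.3333) + (1.6667)·(4.3333) + (0.6667)·(-2.6667)) / 5 = 3.6667/5 = 0.7333
  s[X,Z] = ((-1.3333)·(-2.5) + (-2.3333)·(3.5) + (2.6667)·(-0.5) + (-1.3333)·(3.5) + (1.6667)·(-1.5) + (0.6667)·(-2.5)) / 5 = -15/5 = -3
  s[Y,Y] = ((-0.6667)·(-0.6667) + (-2.6667)·(-2.6667) + (-1.6667)·(-1.6667) + (3.3333)·(3.3333) + (4.3333)·(4.3333) + (-2.6667)·(-2.6667)) / 5 = 47.3333/5 = 9.4667
  s[Y,Z] = ((-0.6667)·(-2.5) + (-2.6667)·(3.5) + (-1.6667)·(-0.5) + (3.3333)·(3.5) + (4.3333)·(-1.5) + (-2.6667)·(-2.5)) / 5 = 5/5 = 1
  s[Z,Z] = ((-2.5)·(-2.5) + (3.5)·(3.5) + (-0.5)·(-0.5) + (3.5)·(3.5) + (-1.5)·(-1.5) + (-2.5)·(-2.5)) / 5 = 39.5/5 = 7.9
  Sample standard deviations s_i = √(s[i,i]):
  s(X) = √(3.8667) = 1.9664
  s(Y) = √(9.4667) = 3.0768
  s(Z) = √(7.9) = 2.8107

Step 3 — r_{ij} = s_{ij} / (s_i · s_j):
  r[X,X] = 1 (diagonal).
  r[X,Y] = 0.7333 / (1.9664 · 3.0768) = 0.7333 / 6.0502 = 0.1212
  r[X,Z] = -3 / (1.9664 · 2.8107) = -3 / 5.5269 = -0.5428
  r[Y,Y] = 1 (diagonal).
  r[Y,Z] = 1 / (3.0768 · 2.8107) = 1 / 8.6479 = 0.1156
  r[Z,Z] = 1 (diagonal).

R is symmetric with unit diagonal. Assembling:

R = [[1, 0.1212, -0.5428],
 [0.1212, 1, 0.1156],
 [-0.5428, 0.1156, 1]]


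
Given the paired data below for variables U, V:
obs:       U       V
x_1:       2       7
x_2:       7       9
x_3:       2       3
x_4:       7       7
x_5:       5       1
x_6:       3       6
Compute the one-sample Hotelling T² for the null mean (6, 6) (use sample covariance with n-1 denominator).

Step 1 — sample mean vector:
  mean(U) = (2 + 7 + 2 + 7 + 5 + 3) / 6 = 26/6 = 4.3333
  mean(V) = (7 + 9 + 3 + 7 + 1 + 6) / 6 = 33/6 = 5.5
  x̄ = (4.3333, 5.5),  deviation x̄ - mu_0 = (4.3333, 5.5) - (6, 6) = (-1.6667, -0.5).

Step 2 — sample covariance matrix, S[i,j] = (1/(n-1)) · Σ_k (x_{k,i} - mean_i) · (x_{k,j} - mean_j), divisor n-1 = 5:
  S[U,U] = ((-2.3333)·(-2.3333) + (2.6667)·(2.6667) + (-2.3333)·(-2.3333) + (2.6667)·(2.6667) + (0.6667)·(0.6667) + (-1.3333)·(-1.3333)) / 5 = 27.3333/5 = 5.4667
  S[U,V] = ((-2.3333)·(1.5) + (2.6667)·(3.5) + (-2.3333)·(-2.5) + (2.6667)·(1.5) + (0.6667)·(-4.5) + (-1.3333)·(0.5)) / 5 = 12/5 = 2.4
  S[V,V] = ((1.5)·(1.5) + (3.5)·(3.5) + (-2.5)·(-2.5) + (1.5)·(1.5) + (-4.5)·(-4.5) + (0.5)·(0.5)) / 5 = 43.5/5 = 8.7
  S = [[5.4667, 2.4],
 [2.4, 8.7]].

Step 3 — invert S. det(S) = 5.4667·8.7 - (2.4)² = 41.8.
  S^{-1} = (1/det) · [[d, -b], [-b, a]] = [[0.2081, -0.0574],
 [-0.0574, 0.1308]].

Step 4 — quadratic form (x̄ - mu_0)^T · S^{-1} · (x̄ - mu_0):
  S^{-1} · (x̄ - mu_0) = (-0.3182, 0.0303),
  (x̄ - mu_0)^T · [...] = (-1.6667)·(-0.3182) + (-0.5)·(0.0303) = 0.5152.

Step 5 — scale by n: T² = 6 · 0.5152 = 3.0909.

T² ≈ 3.0909
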